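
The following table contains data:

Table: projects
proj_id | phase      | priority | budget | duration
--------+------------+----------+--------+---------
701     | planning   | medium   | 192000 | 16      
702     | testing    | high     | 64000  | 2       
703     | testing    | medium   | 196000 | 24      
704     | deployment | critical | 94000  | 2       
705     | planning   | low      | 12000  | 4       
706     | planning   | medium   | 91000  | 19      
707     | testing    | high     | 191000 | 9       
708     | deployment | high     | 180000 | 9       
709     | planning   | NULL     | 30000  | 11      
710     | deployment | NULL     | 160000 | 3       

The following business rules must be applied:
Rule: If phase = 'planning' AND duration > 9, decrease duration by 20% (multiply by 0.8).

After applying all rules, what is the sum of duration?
89.8

Step 1: Find records where phase = 'planning' AND duration > 9
Step 2: 3 records match, summing to 46
Step 3: After multiplier: 46 × 0.8 = 36.8
Step 4: Unaffected records sum: 53
Step 5: Final sum = 36.8 + 53 = 89.8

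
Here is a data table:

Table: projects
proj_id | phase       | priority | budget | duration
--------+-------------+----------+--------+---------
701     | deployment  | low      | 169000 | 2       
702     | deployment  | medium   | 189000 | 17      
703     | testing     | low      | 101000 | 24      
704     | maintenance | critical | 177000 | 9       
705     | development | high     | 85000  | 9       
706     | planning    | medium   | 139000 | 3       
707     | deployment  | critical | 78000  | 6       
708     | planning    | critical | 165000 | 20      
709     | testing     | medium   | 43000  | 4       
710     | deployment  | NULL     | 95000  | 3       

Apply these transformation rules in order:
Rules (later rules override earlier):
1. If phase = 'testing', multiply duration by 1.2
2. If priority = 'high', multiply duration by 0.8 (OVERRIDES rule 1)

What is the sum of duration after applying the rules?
100.8

Step 1: Rule 2 takes priority for records with priority = 'high'
  - 1 records: 9 × 0.8 = 7.2
Step 2: Rule 1 applies to remaining records with phase = 'testing'
  - 2 records: 28 × 1.2 = 33.6
Step 3: Other records unchanged: 60
Step 4: Final sum = 7.2 + 33.6 + 60 = 100.8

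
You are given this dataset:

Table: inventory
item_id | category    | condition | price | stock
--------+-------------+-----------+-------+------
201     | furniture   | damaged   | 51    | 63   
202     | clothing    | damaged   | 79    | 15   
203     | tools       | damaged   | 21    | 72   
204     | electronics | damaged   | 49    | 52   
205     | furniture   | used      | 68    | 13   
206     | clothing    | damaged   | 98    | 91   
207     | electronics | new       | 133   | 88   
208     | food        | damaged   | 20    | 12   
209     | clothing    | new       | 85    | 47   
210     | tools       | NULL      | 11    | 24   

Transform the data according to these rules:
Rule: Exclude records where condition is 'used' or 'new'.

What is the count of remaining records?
7

Step 1: Count records to exclude
  - 1 (used) + 2 (new) = 3 records
Step 2: Total records: 10
Step 3: Remaining = 10 - 3 = 7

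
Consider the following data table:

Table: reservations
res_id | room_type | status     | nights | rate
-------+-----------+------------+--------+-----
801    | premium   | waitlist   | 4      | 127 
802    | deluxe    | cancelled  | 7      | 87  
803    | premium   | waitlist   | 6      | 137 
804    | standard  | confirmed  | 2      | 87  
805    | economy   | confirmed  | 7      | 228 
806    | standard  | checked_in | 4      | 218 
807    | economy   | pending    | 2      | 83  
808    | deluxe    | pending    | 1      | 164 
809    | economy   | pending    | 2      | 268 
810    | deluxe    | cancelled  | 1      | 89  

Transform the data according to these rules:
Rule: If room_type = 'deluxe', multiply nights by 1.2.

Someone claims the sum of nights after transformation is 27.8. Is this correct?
No, the correct result is 37.8.

Step 1: Calculate the correct sum after transformation
Step 2: Apply multiplier 1.2 to records where room_type = 'deluxe'
Step 3: Correct result = 37.8
Step 4: Claimed result = 27.8
Step 5: 37.8 ≠ 27.8
Conclusion: The claimed result is incorrect. The correct answer is 37.8.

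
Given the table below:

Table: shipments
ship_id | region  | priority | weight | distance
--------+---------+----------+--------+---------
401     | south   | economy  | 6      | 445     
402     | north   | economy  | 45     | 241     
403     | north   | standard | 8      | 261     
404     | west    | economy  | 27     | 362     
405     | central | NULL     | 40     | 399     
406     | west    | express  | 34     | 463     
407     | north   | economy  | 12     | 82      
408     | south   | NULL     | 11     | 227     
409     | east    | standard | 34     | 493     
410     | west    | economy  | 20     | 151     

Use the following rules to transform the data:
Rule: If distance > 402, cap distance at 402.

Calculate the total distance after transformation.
2929

Step 1: 3 records have distance > 402
Step 2: These records originally summed to 1401
Step 3: After capping: 3 × 402 = 1206
Step 4: Unaffected records sum: 1723
Step 5: Final sum = 1206 + 1723 = 2929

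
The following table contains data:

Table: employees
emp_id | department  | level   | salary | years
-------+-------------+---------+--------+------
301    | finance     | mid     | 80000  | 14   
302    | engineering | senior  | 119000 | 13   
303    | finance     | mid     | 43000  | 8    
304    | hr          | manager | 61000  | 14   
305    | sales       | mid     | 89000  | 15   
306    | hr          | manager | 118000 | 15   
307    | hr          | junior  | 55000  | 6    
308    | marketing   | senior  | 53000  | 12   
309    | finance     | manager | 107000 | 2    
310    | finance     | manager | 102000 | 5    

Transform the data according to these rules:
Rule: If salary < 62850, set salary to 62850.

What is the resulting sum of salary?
866400

Step 1: 4 records have salary < 62850
Step 2: These records originally summed to 212000
Step 3: After setting to minimum: 4 × 62850 = 251400
Step 4: Unaffected records sum: 615000
Step 5: Final sum = 251400 + 615000 = 866400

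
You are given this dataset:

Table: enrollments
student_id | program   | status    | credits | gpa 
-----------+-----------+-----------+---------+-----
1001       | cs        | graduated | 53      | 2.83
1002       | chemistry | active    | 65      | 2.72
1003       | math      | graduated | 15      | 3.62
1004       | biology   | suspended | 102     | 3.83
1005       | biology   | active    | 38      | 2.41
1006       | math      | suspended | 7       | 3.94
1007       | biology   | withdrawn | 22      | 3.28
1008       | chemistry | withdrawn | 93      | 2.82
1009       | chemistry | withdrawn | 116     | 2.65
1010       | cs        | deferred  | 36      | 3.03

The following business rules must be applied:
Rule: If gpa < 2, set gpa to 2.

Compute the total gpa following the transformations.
31.13

Step 1: 0 records have gpa < 2
Step 2: These records originally summed to 0
Step 3: After setting to minimum: 0 × 2 = 0
Step 4: Unaffected records sum: 31.13
Step 5: Final sum = 0 + 31.13 = 31.13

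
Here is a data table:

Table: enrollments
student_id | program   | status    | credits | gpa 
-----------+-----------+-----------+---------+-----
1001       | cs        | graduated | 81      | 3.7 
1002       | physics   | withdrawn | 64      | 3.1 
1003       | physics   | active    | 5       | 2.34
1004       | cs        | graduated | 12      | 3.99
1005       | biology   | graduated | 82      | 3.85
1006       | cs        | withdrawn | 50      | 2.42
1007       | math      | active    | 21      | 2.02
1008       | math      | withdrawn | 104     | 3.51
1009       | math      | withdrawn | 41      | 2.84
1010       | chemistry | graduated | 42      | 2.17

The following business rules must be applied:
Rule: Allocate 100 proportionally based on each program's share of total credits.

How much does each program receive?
biology: 16.33, chemistry: 8.37, cs: 28.49, math: 33.07, physics: 13.75

Step 1: Calculate total credits = 502
Step 2: Calculate each program's proportion:
  biology: 82/502 = 16.33% → 16.33
  chemistry: 42/502 = 8.37% → 8.37
  cs: 143/502 = 28.49% → 28.49
  math: 166/502 = 33.07% → 33.07
  physics: 69/502 = 13.75% → 13.75
Step 3: Verify: sum of allocations ≈ 100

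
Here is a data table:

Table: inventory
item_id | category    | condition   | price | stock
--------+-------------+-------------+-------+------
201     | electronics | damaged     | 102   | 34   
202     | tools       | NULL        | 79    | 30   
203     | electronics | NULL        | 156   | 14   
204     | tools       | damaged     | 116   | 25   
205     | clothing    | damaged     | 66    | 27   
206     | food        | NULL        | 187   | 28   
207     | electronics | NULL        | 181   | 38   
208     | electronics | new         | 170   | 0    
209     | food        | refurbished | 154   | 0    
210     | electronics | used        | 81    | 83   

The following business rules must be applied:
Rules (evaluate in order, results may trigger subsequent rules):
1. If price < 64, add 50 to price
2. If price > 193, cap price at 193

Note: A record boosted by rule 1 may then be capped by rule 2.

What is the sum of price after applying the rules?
1292

Step 1: Apply rule 1 to records with price < 64
  - 0 records get bonus of 50
  - Of these, 0 records then exceed 193 and get capped
Step 2: Apply rule 2 to records with price > 193
  - 0 records (original) are capped
Step 3: Calculate final sum = 1292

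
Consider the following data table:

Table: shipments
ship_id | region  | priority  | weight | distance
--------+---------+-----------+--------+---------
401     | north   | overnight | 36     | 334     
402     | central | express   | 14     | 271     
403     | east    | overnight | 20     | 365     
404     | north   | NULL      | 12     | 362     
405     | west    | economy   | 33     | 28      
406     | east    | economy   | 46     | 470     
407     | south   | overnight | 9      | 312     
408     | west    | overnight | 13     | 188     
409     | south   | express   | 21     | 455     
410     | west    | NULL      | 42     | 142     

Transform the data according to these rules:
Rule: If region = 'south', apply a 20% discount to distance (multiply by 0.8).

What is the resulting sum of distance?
2773.6

Step 1: Records with region = 'south' have total distance = 767
Step 2: Apply multiplier: 767 × 0.8 = 613.6
Step 3: Other records total: 2160
Step 4: Final sum = 613.6 + 2160 = 2773.6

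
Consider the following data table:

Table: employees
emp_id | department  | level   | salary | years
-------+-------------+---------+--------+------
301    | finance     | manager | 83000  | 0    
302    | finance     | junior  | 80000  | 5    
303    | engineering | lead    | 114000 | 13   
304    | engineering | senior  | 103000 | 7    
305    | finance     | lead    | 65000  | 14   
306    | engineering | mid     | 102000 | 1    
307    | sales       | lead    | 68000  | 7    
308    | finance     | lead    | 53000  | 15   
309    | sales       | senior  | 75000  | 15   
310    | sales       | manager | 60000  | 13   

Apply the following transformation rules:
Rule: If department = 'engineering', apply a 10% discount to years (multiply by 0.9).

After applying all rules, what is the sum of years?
87.9

Step 1: Records with department = 'engineering' have total years = 21
Step 2: Apply multiplier: 21 × 0.9 = 18.9
Step 3: Other records total: 69
Step 4: Final sum = 18.9 + 69 = 87.9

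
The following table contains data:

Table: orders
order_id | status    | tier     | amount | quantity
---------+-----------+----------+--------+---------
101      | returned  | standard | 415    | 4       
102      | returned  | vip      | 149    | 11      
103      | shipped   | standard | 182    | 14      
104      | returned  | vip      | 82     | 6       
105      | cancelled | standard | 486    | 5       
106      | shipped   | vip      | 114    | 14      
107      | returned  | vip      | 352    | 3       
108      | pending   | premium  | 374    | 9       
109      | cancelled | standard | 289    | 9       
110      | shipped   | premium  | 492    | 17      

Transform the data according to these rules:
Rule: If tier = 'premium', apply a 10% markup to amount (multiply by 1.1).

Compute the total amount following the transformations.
3021.6

Step 1: Records with tier = 'premium' have total amount = 866
Step 2: Apply multiplier: 866 × 1.1 = 952.6
Step 3: Other records total: 2069
Step 4: Final sum = 952.6 + 2069 = 3021.6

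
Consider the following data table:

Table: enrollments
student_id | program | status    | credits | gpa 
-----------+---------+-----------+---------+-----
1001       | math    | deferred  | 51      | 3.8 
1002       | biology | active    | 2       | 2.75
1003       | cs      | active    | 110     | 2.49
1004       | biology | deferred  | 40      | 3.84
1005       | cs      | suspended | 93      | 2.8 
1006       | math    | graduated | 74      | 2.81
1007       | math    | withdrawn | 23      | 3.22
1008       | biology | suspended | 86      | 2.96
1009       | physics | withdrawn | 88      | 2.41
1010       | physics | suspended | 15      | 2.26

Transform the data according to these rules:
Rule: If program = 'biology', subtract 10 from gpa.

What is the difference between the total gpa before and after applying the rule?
30.0

Step 1: Original sum of gpa = 29.34
Step 2: 3 records have program = 'biology'
Step 3: Each affected record changes by -10
Step 4: Total change = 3 × -10 = -30
Step 5: New sum = 29.34 + -30 = -0.66
Step 6: Difference = |-0.66 - 29.34| = 30.0
        (Sum decreased by 30.0)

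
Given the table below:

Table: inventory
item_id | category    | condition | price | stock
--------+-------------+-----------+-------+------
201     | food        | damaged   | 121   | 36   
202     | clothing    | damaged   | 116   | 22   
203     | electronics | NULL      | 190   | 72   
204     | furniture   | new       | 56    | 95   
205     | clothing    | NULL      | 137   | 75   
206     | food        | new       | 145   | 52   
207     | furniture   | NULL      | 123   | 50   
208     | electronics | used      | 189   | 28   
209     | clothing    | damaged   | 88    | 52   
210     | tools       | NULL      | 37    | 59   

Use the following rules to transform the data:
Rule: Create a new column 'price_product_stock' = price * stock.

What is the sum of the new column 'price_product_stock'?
61924

Step 1: For each record, compute price * stock
Example calculations:
  121 * 36 = 4356
  116 * 22 = 2552
  190 * 72 = 13680
  ...
Step 2: Sum all derived values
Step 3: Total = 61924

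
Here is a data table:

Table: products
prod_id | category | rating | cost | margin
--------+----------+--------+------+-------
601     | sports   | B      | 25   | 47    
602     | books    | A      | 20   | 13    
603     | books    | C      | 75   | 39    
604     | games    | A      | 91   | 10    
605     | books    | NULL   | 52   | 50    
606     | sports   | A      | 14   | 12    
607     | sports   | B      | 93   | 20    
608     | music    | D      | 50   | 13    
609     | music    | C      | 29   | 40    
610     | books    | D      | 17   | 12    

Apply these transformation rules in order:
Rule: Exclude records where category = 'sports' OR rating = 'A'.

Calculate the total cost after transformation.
223

Step 1: Find records where category = 'sports' OR rating = 'A'
Step 2: 5 records match, summing to 243
Step 3: Original sum: 466
Step 4: Remaining sum = 466 - 243 = 223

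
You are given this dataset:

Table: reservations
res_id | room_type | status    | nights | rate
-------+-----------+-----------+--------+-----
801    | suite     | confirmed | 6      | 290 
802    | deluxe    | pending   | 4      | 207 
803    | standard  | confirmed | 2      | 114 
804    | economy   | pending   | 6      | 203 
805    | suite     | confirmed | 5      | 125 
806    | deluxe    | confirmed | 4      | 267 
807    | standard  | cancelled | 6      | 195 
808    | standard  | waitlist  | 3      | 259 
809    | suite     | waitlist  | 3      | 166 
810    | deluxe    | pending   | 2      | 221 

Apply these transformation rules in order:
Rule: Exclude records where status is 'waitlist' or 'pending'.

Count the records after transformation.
5

Step 1: Count records to exclude
  - 2 (waitlist) + 3 (pending) = 5 records
Step 2: Total records: 10
Step 3: Remaining = 10 - 5 = 5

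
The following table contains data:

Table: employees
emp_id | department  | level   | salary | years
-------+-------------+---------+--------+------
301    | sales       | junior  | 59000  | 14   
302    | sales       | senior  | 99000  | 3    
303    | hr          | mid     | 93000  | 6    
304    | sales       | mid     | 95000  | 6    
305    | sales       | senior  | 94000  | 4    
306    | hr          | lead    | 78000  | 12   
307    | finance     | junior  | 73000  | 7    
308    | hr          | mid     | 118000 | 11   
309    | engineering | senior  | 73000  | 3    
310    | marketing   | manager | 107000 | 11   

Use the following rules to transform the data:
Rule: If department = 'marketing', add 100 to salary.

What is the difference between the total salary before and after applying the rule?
100

Step 1: Original sum of salary = 889000
Step 2: 1 records have department = 'marketing'
Step 3: Each affected record changes by 100
Step 4: Total change = 1 × 100 = 100
Step 5: New sum = 889000 + 100 = 889100
Step 6: Difference = |889100 - 889000| = 100
        (Sum increased by 100)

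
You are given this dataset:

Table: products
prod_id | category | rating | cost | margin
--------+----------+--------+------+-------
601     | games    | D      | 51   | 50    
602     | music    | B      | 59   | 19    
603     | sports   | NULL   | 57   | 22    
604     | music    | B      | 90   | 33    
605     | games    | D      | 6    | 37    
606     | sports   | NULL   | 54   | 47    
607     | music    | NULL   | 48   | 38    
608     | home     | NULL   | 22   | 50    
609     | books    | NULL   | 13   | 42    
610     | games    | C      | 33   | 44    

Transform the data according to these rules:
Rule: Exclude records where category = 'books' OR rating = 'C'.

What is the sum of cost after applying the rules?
387

Step 1: Find records where category = 'books' OR rating = 'C'
Step 2: 2 records match, summing to 46
Step 3: Original sum: 433
Step 4: Remaining sum = 433 - 46 = 387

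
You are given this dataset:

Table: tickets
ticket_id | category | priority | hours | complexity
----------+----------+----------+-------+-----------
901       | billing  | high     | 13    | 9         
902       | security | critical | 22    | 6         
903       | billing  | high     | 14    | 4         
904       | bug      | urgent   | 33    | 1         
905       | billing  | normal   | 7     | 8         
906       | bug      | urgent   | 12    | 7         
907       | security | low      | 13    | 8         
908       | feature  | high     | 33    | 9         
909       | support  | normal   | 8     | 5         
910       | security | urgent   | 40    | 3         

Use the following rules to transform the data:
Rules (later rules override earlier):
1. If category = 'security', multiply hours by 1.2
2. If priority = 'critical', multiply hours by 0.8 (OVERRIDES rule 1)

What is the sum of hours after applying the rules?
201.2

Step 1: Rule 2 takes priority for records with priority = 'critical'
  - 1 records: 22 × 0.8 = 17.6
Step 2: Rule 1 applies to remaining records with category = 'security'
  - 2 records: 53 × 1.2 = 63.6
Step 3: Other records unchanged: 120
Step 4: Final sum = 17.6 + 63.6 + 120 = 201.2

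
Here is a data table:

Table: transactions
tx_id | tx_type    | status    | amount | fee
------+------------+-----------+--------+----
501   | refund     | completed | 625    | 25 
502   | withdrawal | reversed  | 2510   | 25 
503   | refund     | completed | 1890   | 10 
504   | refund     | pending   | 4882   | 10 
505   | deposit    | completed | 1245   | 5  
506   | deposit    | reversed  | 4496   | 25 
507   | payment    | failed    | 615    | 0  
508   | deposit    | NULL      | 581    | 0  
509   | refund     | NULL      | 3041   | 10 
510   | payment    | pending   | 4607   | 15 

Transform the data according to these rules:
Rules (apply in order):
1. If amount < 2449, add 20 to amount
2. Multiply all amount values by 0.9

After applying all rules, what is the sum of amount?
22132.8

Step 1: Apply Rule 1 - Add 20 to records with amount < 2449
  - 5 records affected: 4956 + (5 × 20) = 5056
  - Unaffected records: 19536
  - Sum after Rule 1: 24592
Step 2: Apply Rule 2 - Multiply all by 0.9
  - 24592 × 0.9 = 22132.8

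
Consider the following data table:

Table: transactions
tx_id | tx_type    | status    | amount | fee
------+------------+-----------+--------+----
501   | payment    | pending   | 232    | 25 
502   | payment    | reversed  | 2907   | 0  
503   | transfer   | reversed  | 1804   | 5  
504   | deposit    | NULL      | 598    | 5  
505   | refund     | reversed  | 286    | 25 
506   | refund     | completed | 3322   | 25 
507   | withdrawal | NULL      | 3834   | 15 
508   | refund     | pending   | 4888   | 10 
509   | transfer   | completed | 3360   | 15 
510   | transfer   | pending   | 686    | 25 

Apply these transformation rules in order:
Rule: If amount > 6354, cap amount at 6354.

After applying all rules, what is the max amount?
4888

Step 1: Original maximum amount = 4888
Step 2: Check cap of 6354 against maximum
Step 3: No records exceed the cap (max 4888 <= cap 6354), so no capping applies
Step 4: Maximum after transformation = 4888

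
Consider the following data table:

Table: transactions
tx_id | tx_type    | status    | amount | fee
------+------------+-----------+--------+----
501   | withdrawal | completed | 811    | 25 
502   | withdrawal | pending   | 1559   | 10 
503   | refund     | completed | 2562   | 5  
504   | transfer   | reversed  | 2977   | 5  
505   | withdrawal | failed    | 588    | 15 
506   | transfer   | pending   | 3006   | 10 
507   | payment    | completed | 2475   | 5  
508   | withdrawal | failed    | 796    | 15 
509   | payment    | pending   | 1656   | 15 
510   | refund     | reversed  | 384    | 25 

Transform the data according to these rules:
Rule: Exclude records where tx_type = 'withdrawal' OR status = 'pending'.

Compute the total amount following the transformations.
8398

Step 1: Find records where tx_type = 'withdrawal' OR status = 'pending'
Step 2: 6 records match, summing to 8416
Step 3: Original sum: 16814
Step 4: Remaining sum = 16814 - 8416 = 8398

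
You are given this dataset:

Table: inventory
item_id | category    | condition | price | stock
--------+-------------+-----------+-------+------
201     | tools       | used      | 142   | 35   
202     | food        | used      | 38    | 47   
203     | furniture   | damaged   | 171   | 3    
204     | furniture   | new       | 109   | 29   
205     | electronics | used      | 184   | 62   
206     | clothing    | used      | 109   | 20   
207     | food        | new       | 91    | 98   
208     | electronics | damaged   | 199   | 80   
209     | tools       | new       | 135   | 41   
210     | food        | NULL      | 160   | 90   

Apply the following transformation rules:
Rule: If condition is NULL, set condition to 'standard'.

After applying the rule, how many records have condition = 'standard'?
1

Step 1: Count records where condition IS NULL
Step 2: Found 1 records with NULL condition
Step 3: These records will have condition set to 'standard'
Step 4: Records already having condition = 'standard': 0
Step 5: Answer: 1 + 0 = 1 records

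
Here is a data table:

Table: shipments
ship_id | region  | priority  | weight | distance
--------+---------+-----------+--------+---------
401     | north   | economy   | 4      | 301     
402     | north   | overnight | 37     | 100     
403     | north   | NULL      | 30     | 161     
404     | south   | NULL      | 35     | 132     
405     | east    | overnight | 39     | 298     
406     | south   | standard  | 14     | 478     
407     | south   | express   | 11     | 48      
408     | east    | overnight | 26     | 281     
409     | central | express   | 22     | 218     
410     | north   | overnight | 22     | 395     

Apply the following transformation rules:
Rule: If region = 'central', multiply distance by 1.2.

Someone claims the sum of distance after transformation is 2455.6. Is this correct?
Yes, the result is correct.

Step 1: Calculate the correct sum after transformation
Step 2: Apply multiplier 1.2 to records where region = 'central'
Step 3: Correct result = 2455.6
Step 4: Claimed result = 2455.6
Step 5: 2455.6 = 2455.6 ✓
Conclusion: The claimed result is correct.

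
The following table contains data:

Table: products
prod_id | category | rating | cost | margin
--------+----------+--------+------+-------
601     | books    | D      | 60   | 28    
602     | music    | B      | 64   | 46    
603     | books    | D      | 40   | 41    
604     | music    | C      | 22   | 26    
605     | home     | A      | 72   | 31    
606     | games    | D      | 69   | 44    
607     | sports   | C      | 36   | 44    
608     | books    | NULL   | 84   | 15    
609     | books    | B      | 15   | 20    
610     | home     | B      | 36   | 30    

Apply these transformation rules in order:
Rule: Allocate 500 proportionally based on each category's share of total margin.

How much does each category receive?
books: 160.0, games: 67.69, home: 93.85, music: 110.77, sports: 67.69

Step 1: Calculate total margin = 325
Step 2: Calculate each category's proportion:
  books: 104/325 = 32.00% → 160.0
  games: 44/325 = 13.54% → 67.69
  home: 61/325 = 18.77% → 93.85
  music: 72/325 = 22.15% → 110.77
  sports: 44/325 = 13.54% → 67.69
Step 3: Verify: sum of allocations ≈ 500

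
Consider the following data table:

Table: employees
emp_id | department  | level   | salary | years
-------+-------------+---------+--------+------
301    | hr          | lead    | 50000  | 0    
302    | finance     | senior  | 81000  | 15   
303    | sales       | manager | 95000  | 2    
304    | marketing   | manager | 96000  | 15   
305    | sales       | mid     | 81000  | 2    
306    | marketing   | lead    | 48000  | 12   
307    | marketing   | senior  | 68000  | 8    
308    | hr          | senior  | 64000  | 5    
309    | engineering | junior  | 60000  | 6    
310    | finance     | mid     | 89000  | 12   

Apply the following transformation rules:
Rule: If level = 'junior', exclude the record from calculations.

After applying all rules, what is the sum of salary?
672000

Step 1: Identify records where level = 'junior'
Step 2: The excluded records sum to 60000
Step 3: Original total salary = 732000
Step 4: Remaining total = 732000 - 60000 = 672000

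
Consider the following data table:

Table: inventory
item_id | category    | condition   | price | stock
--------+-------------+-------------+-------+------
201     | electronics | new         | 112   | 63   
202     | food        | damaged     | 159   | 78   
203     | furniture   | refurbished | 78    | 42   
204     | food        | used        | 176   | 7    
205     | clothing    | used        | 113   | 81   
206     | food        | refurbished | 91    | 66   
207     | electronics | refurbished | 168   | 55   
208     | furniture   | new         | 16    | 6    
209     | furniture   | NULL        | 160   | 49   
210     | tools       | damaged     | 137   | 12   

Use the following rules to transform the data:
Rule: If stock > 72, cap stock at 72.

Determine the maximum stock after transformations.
72

Step 1: Original maximum stock = 81
Step 2: Apply cap at 72
Step 3: 2 records had stock > 72 and were capped
Step 4: Maximum after transformation = 72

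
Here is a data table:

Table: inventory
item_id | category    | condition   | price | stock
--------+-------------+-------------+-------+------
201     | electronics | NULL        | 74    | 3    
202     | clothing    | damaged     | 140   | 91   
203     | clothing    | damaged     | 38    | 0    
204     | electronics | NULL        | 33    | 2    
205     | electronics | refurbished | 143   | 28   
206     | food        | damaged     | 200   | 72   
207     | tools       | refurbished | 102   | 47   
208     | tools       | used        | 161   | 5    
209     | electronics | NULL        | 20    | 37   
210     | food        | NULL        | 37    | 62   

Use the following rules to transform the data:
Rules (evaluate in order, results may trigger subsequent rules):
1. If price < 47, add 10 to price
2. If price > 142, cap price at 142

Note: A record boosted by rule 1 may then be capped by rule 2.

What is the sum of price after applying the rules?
910

Step 1: Apply rule 1 to records with price < 47
  - 4 records get bonus of 10
  - Of these, 0 records then exceed 142 and get capped
Step 2: Apply rule 2 to records with price > 142
  - 3 records (original) are capped
Step 3: Calculate final sum = 910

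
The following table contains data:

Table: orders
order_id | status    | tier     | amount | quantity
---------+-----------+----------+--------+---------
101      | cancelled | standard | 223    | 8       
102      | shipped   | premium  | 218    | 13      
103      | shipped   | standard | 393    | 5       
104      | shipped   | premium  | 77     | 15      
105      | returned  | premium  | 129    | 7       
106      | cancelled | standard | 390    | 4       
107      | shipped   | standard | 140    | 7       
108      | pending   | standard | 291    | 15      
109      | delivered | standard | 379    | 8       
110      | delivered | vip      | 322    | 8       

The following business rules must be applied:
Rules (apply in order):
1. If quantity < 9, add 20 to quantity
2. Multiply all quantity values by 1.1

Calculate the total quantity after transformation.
253.0

Step 1: Apply Rule 1 - Add 20 to records with quantity < 9
  - 7 records affected: 47 + (7 × 20) = 187
  - Unaffected records: 43
  - Sum after Rule 1: 230
Step 2: Apply Rule 2 - Multiply all by 1.1
  - 230 × 1.1 = 253.0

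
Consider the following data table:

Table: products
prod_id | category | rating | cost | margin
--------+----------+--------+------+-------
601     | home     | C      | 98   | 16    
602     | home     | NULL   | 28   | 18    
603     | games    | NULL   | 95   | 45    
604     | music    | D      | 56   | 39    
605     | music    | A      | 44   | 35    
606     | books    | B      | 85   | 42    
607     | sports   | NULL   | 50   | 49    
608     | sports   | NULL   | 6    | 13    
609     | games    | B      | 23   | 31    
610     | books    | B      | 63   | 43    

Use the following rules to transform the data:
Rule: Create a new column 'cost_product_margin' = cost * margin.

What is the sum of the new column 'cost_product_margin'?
19591

Step 1: For each record, compute cost * margin
Example calculations:
  98 * 16 = 1568
  28 * 18 = 504
  95 * 45 = 4275
  ...
Step 2: Sum all derived values
Step 3: Total = 19591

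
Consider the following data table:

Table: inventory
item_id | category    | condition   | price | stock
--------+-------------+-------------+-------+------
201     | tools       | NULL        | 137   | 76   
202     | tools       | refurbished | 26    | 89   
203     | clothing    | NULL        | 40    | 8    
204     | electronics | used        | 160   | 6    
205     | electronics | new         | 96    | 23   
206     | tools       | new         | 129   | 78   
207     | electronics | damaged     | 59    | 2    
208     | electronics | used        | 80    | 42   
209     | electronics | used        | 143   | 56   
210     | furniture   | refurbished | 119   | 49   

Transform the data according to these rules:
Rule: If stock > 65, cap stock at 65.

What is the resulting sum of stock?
381

Step 1: 3 records have stock > 65
Step 2: These records originally summed to 243
Step 3: After capping: 3 × 65 = 195
Step 4: Unaffected records sum: 186
Step 5: Final sum = 195 + 186 = 381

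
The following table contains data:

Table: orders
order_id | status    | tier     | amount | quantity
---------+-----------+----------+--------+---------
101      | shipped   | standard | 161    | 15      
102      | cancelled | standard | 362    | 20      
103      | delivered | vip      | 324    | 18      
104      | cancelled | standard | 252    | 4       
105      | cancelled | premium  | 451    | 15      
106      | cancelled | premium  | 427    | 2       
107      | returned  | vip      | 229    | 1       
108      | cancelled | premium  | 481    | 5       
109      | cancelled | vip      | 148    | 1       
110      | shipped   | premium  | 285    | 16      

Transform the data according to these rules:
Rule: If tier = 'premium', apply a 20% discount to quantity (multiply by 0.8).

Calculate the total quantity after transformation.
89.4

Step 1: Records with tier = 'premium' have total quantity = 38
Step 2: Apply multiplier: 38 × 0.8 = 30.4
Step 3: Other records total: 59
Step 4: Final sum = 30.4 + 59 = 89.4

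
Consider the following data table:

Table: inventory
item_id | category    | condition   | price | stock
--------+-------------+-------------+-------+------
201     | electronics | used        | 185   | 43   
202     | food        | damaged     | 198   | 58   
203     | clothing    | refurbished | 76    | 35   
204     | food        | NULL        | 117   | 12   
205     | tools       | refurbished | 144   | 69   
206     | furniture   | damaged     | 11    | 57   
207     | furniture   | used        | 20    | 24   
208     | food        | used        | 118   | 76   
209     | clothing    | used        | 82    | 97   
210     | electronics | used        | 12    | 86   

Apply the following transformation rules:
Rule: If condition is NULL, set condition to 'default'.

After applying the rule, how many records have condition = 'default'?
1

Step 1: Count records where condition IS NULL
Step 2: Found 1 records with NULL condition
Step 3: These records will have condition set to 'default'
Step 4: Records already having condition = 'default': 0
Step 5: Answer: 1 + 0 = 1 records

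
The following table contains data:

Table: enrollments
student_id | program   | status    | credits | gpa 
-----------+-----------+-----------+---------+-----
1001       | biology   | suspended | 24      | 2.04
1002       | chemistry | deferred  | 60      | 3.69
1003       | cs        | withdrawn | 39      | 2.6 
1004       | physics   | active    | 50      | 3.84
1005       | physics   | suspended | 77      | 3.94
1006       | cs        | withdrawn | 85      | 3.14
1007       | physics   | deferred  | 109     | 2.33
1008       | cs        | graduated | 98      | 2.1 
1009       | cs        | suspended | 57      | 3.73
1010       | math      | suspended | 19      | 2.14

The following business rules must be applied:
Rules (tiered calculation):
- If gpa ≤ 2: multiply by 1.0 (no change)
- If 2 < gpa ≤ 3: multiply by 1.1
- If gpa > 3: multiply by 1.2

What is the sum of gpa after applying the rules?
34.34

Step 1: Tier 1 (gpa ≤ 2): 0 records, sum = 0 × 1.0 = 0.0
Step 2: Tier 2 (2 < gpa ≤ 3): 5 records, sum = 11.21 × 1.1 = 12.33
Step 3: Tier 3 (gpa > 3): 5 records, sum = 18.34 × 1.2 = 22.01
Step 4: Final sum = 0.0 + 12.33 + 22.01 = 34.34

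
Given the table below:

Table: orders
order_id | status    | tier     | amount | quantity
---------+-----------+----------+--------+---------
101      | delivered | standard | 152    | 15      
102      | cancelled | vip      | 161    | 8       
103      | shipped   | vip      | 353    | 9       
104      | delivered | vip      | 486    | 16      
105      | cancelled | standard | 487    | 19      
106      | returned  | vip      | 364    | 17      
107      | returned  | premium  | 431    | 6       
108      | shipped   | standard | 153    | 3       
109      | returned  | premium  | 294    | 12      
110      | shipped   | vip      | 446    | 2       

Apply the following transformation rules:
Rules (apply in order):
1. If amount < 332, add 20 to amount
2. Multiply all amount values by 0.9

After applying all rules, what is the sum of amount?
3066.3

Step 1: Apply Rule 1 - Add 20 to records with amount < 332
  - 4 records affected: 760 + (4 × 20) = 840
  - Unaffected records: 2567
  - Sum after Rule 1: 3407
Step 2: Apply Rule 2 - Multiply all by 0.9
  - 3407 × 0.9 = 3066.3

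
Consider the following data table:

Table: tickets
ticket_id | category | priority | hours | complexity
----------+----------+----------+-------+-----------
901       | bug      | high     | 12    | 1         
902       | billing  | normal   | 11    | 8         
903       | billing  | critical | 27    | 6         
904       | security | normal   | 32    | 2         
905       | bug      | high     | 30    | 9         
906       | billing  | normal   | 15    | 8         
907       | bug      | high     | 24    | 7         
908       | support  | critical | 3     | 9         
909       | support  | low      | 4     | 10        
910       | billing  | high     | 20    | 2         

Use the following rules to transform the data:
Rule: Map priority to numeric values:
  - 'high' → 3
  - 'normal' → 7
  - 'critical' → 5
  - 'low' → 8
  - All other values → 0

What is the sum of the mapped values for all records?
51

Step 1: Apply mapping to each record
Step 2: Count by status:
  'high': 4 records × 3 = 12
  'normal': 3 records × 7 = 21
  'critical': 2 records × 5 = 10
  'low': 1 records × 8 = 8
Step 3: Sum all mapped values = 51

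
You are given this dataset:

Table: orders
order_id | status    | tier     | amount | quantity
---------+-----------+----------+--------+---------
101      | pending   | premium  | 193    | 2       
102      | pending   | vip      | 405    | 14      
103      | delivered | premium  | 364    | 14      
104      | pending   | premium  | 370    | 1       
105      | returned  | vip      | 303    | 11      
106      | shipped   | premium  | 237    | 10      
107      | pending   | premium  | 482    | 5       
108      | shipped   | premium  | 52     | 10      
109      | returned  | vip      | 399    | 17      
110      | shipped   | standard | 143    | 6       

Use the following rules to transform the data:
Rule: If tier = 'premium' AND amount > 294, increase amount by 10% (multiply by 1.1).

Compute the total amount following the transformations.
3069.6

Step 1: Find records where tier = 'premium' AND amount > 294
Step 2: 3 records match, summing to 1216
Step 3: After multiplier: 1216 × 1.1 = 1337.6
Step 4: Unaffected records sum: 1732
Step 5: Final sum = 1337.6 + 1732 = 3069.6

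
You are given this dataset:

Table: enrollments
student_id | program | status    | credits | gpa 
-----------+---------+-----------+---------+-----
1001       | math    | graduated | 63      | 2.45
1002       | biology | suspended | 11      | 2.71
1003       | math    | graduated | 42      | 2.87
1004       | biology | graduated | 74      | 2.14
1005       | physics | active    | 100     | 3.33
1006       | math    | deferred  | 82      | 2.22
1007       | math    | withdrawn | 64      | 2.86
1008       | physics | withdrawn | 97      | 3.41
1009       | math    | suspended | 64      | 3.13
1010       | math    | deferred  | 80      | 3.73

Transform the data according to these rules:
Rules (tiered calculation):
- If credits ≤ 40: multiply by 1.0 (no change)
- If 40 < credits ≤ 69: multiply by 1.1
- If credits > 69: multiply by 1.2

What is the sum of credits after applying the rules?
786.9

Step 1: Tier 1 (credits ≤ 40): 1 records, sum = 11 × 1.0 = 11.0
Step 2: Tier 2 (40 < credits ≤ 69): 4 records, sum = 233 × 1.1 = 256.3
Step 3: Tier 3 (credits > 69): 5 records, sum = 433 × 1.2 = 519.6
Step 4: Final sum = 11.0 + 256.3 + 519.6 = 786.9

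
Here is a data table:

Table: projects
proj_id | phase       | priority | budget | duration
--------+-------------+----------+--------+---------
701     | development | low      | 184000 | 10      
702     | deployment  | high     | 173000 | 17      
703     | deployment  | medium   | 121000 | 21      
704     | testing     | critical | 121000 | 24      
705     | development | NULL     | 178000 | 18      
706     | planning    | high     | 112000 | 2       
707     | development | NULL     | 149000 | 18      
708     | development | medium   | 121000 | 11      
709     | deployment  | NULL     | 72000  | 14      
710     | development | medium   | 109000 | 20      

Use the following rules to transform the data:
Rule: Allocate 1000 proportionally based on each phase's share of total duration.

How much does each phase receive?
deployment: 335.48, development: 496.77, planning: 12.9, testing: 154.84

Step 1: Calculate total duration = 155
Step 2: Calculate each phase's proportion:
  deployment: 52/155 = 33.55% → 335.48
  development: 77/155 = 49.68% → 496.77
  planning: 2/155 = 1.29% → 12.9
  testing: 24/155 = 15.48% → 154.84
Step 3: Verify: sum of allocations ≈ 1000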